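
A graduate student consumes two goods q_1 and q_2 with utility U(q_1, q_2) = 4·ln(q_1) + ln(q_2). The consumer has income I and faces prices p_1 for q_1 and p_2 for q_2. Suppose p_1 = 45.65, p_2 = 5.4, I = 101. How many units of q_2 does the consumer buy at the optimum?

The MRS is 4·q_2/q_1. Set MRS = p_1/p_2.
So 4·p_2·q_2 = p_1·q_1; combined with the budget, a share 0.8 of income goes to q_1.
Demand: q_1*(p_1,p_2,I) = 0.8·I/p_1 and q_2* = 0.2·I/p_2.
At p_1=45.65, p_2=5.4, I=101: q_2* = 0.2·101/5.4 = 3.7407.

q_2* = 3.7407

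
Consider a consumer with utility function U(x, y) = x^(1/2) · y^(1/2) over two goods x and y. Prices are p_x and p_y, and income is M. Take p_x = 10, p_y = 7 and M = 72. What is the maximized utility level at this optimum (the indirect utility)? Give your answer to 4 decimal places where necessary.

V = 4.3028

Demand: x*(p_x,p_y,M) = 0.5·M/p_x and y* = 0.5·M/p_y.
At p_x=10, p_y=7, M=72: x* = 0.5·72/10 = 3.6, y* = 5.1429.
Utility at the optimum: U(3.6, 5.1429) = 4.3028.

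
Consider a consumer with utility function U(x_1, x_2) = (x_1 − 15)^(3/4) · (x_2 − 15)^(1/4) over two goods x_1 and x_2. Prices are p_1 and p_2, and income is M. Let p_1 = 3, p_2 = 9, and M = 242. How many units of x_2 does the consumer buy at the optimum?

x_2* = 16.7222

This is Cobb-Douglas in (x_1−15, x_2−15): tangency gives 0.75·p_2·(x_2−15) = 0.25·p_1·(x_1−15).
After buying the subsistence bundle (15, 15), a share 0.75 of the remaining income goes to x_1: x_1* = 15 + 0.75·(M − 15p_1 − 15p_2)/p_1.
Discretionary income = 242 − 15·3 − 15·9 = 62; x_2* = 15 + 0.25·62/9 = 16.7222.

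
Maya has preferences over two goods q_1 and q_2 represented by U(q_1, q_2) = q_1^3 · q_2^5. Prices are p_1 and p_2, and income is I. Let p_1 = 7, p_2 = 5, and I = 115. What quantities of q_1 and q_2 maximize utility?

The MRS is (3/5)·q_2/q_1. Set MRS = p_1/p_2.
Rearranging, p_2·q_2 = (5/3)·p_1·q_1. Substituting into the budget gives p_1·q_1·(1 + (5/3)) = I.
Demand: q_1*(p_1,p_2,I) = 0.375·I/p_1 and q_2* = 0.625·I/p_2.
At p_1=7, p_2=5, I=115: q_1* = 0.375·115/7 = 6.1607, q_2* = 14.375.

q_1* = 6.1607, q_2* = 14.375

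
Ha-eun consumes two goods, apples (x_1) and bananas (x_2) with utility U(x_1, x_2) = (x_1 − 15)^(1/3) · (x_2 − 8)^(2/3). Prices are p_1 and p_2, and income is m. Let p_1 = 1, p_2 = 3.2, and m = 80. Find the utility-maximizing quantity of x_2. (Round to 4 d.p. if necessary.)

x_2* = 16.2083

MRS = (1/2)·(x_2−8)/(x_1−15). Tangency with p_1/p_2 gives x_2−8 = 2·(p_1/p_2)·(x_1−15).
Substituting into the budget: x_1* = 15 + 1/3·(m − 15·p_1 − 8·p_2)/p_1, and x_2* = 8 + 2/3·(…)/p_2.
Discretionary income = 80 − 15·1 − 8·3.2 = 39.4; x_2* = 8 + 2/3·39.4/3.2 = 16.2083.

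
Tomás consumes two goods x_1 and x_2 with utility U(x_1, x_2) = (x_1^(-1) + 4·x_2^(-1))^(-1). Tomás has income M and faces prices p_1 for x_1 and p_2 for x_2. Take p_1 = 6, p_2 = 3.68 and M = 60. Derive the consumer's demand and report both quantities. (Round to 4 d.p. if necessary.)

MU_x_1 ∝ x_1^(-2), MU_x_2 ∝ 4·x_2^(-2), so MRS = (1/4)·(x_2/x_1)^(2) = p_1/p_2.
Hence x_2/x_1 = (4·p_1/p_2)^(1/(2)), i.e. raised to the 0.5 power.
With the ratio pinned down, the budget gives x_1* = M/(p_1 + p_2·(x_2/x_1)) and x_2* = (x_2/x_1)·x_1*.
Numerically x_2/x_1 = 2.55377, so x_1* = 60/(6 + 3.68·2.55377) = 3.8966 and x_2* = 2.55377·3.8966 = 9.9511.

x_1* = 3.8966, x_2* = 9.9511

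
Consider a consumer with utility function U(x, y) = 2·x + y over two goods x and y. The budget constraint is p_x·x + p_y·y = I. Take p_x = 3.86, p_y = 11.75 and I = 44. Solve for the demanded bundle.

x* = 11.399, y* = 0

Linear utility — the consumer picks whichever good has higher MU/price: 2/3.86 = 0.5181 vs 1/11.75 = 0.0851.
x gives more utility per dollar, so spend all income on x: x* = I/p_x, y* = 0.
Numerically: x* = 11.399, y* = 0.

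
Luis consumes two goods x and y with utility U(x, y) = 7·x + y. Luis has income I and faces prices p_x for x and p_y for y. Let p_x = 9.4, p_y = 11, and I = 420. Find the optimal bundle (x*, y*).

Linear utility — the consumer picks whichever good has higher MU/price: 7/9.4 = 0.7447 vs 1/11 = 0.0909.
x gives more utility per dollar, so spend all income on x: x* = I/p_x, y* = 0.
Numerically: x* = 44.6809, y* = 0.

x* = 44.6809, y* = 0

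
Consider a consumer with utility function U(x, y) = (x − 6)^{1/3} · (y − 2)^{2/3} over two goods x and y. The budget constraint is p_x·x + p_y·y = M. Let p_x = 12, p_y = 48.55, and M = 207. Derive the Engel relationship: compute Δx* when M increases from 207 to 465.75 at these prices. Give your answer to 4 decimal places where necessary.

Let x' = x−6, y' = y−2. MRS = (1/2)·y'/x' = p_x/p_y.
After buying the subsistence bundle (6, 2), a share 1/3 of the remaining income goes to x: x* = 6 + 1/3·(M − 6p_x − 2p_y)/p_x.
Discretionary income = 207 − 6·12 − 2·48.55 = 37.9; x* = 6 + 1/3·37.9/12 = 7.0528.
At M' = 465.75: x* = 14.2403. Change: 14.2403 − 7.0528 = 7.1875.

Δx* = 7.1875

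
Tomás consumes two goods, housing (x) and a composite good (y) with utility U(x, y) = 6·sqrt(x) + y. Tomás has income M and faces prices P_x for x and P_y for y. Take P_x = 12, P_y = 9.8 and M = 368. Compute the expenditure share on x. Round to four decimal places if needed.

share on x = 0.1957

Set MRS = P_x/P_y: 3·x^(−1/2) = P_x/P_y.
Thus x* = (3·P_y/P_x)² — independent of M — with the rest of income spent on y.
Plugging in: x* = (3·9.8/12)² = 6.0025, y* = 30.201.
Expenditure on x: 12·6.0025 = 72.03; share = 0.1957.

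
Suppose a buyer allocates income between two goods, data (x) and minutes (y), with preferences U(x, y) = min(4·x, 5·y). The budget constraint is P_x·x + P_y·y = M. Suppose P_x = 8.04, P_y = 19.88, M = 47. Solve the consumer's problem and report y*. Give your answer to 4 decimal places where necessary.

With perfect complements, no substitution: consume in ratio x:y = 5:4.
Budget: P_x·x + P_y·(4/5)·x = M, so (5·P_x + 4·P_y)·x = 5·M.
Demand: x*(P_x,P_y,M) = 5·M/(5·P_x + 4·P_y), y* = 4·M/(5·P_x + 4·P_y).
Here 5·8.04 + 4·19.88 = 119.72, giving y* = 1.5703.

y* = 1.5703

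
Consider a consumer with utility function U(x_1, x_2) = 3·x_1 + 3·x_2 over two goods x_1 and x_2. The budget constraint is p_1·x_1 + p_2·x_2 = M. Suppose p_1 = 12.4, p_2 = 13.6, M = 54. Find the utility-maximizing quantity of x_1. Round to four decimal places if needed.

x_1* = 4.3548

x_1 gives more utility per dollar, so spend all income on x_1: x_1* = M/p_1, x_2* = 0.
Numerically: x_1* = 4.3548, x_2* = 0.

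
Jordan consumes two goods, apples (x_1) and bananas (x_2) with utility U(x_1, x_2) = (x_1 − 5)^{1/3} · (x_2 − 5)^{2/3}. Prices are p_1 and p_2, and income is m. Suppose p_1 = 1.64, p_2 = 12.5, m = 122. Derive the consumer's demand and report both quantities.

Discretionary income = 122 − 5·1.64 − 5·12.5 = 51.3; x_1* = 5 + 1/3·51.3/1.64 = 15.4268; x_2* = 5 + 2/3·51.3/12.5 = 7.736.

x_1* = 15.4268, x_2* = 7.736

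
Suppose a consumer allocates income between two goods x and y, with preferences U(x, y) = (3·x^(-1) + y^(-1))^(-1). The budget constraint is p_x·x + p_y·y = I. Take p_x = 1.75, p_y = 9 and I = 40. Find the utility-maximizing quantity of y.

From the CES first-order condition, 3·(y/x)^(2) = p_x/p_y.
Solve for the ratio: y/x = [(1/3)·p_x/p_y]^(0.5).
Substitute y = (y/x)·x into the budget: x* = I/(p_x + p_y·(y/x)).
Numerically y/x = 0.254588, so x* = 40/(1.75 + 9·0.254588) = 9.8978 and y* = 0.254588·9.8978 = 2.5199.

y* = 2.5199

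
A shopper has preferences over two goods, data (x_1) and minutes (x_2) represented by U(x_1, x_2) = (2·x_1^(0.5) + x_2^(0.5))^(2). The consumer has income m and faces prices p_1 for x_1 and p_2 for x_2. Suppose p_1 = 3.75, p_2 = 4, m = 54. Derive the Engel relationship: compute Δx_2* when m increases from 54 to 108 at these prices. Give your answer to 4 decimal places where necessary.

Δx_2* = 2.5633

Numerically x_2/x_1 = 0.219727, so x_1* = 54/(3.75 + 4·0.219727) = 11.6658 and x_2* = 0.219727·11.6658 = 2.5633.
At m' = 108: x_2* = 5.1266. Change: 5.1266 − 2.5633 = 2.5633.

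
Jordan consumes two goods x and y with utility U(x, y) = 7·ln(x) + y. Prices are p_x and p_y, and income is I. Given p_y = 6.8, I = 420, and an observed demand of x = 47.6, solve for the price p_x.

p_x = 1

Set MRS = p_x/p_y: (7/x)/1 = p_x/p_y.
So x*(p_x,p_y) = 7·p_y/p_x, independent of income; and y* = (I − 7·p_y)/p_y.
Set x* = 47.6 in the demand function and solve for p_x: p_x = 1.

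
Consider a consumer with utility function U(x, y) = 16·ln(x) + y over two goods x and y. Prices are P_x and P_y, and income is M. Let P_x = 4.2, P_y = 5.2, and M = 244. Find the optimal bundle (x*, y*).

MU_x = 16/x, MU_y = 1. Tangency: 16/x = P_x/P_y.
So x*(P_x,P_y) = 16·P_y/P_x, independent of income; and y* = (M − 16·P_y)/P_y.
At the given prices: x* = 16·5.2/4.2 = 19.8095, and y* = 30.9231.

x* = 19.8095, y* = 30.9231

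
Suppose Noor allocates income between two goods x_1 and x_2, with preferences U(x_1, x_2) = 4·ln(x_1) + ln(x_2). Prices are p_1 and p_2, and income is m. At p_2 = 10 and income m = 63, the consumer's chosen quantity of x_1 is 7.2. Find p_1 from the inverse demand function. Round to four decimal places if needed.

The MRS is 4·x_2/x_1. Set MRS = p_1/p_2.
Rearranging, p_2·x_2 = (1/4)·p_1·x_1. Substituting into the budget gives p_1·x_1·(1 + (1/4)) = m.
Demand: x_1*(p_1,p_2,m) = 0.8·m/p_1 and x_2* = 0.2·m/p_2.
Set x_1* = 7.2 in the demand function and solve for p_1: p_1 = 7.

p_1 = 7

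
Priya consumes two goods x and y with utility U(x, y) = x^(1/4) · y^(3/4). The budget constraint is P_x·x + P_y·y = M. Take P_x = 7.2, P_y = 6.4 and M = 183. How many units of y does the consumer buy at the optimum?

y* = 21.4453

MU_x/MU_y = (0.25·y)/(0.75·x); tangency sets this equal to P_x/P_y.
So 0.25·P_y·y = 0.75·P_x·x; combined with the budget, a share 0.25 of income goes to x.
Demand: x*(P_x,P_y,M) = 0.25·M/P_x and y* = 0.75·M/P_y.
At P_x=7.2, P_y=6.4, M=183: y* = 0.75·183/6.4 = 21.4453.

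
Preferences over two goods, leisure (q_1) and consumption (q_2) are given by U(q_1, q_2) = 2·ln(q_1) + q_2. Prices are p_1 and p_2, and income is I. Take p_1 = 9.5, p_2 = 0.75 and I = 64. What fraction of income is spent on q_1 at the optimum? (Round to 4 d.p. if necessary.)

Set MRS = p_1/p_2: (2/q_1)/1 = p_1/p_2.
So q_1*(p_1,p_2) = 2·p_2/p_1, independent of income; and q_2* = (I − 2·p_2)/p_2.
At the given prices: q_1* = 2·0.75/9.5 = 0.1579, and q_2* = 83.3333.
Expenditure on q_1: 9.5·0.1579 = 1.5; share = 0.0234.

share on q_1 = 0.0234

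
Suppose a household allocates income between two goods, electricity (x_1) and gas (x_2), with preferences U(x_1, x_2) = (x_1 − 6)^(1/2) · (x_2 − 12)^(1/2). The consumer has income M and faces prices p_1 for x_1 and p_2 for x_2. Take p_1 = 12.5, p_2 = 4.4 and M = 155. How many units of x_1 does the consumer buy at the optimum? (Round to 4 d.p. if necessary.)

MRS = (x_2−12)/(x_1−6). Tangency with p_1/p_2 gives x_2−12 = (p_1/p_2)·(x_1−6).
After buying the subsistence bundle (6, 12), a share 0.5 of the remaining income goes to x_1: x_1* = 6 + 0.5·(M − 6p_1 − 12p_2)/p_1.
Discretionary income = 155 − 6·12.5 − 12·4.4 = 27.2; x_1* = 6 + 0.5·27.2/12.5 = 7.088.

x_1* = 7.088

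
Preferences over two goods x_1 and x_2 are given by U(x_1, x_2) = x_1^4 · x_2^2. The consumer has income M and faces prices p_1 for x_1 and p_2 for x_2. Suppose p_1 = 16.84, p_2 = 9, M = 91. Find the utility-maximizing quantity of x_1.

MU_x_1/MU_x_2 = (4·x_2)/(2·x_1); tangency sets this equal to p_1/p_2.
So 4·p_2·x_2 = 2·p_1·x_1; combined with the budget, a share 2/3 of income goes to x_1.
Demand: x_1*(p_1,p_2,M) = 2/3·M/p_1 and x_2* = 1/3·M/p_2.
At p_1=16.84, p_2=9, M=91: x_1* = 2/3·91/16.84 = 3.6025.

x_1* = 3.6025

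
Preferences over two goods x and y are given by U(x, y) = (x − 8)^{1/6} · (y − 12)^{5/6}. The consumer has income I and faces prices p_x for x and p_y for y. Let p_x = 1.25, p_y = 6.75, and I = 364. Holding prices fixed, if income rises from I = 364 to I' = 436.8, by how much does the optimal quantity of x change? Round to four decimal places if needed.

Let x' = x−8, y' = y−12. MRS = (1/5)·y'/x' = p_x/p_y.
Substituting into the budget: x* = 8 + 1/6·(I − 8·p_x − 12·p_y)/p_x, and y* = 12 + 5/6·(…)/p_y.
Discretionary income = 364 − 8·1.25 − 12·6.75 = 273; x* = 8 + 1/6·273/1.25 = 44.4.
At I' = 436.8: x* = 54.1067. Change: 54.1067 − 44.4 = 9.7067.

Δx* = 9.7067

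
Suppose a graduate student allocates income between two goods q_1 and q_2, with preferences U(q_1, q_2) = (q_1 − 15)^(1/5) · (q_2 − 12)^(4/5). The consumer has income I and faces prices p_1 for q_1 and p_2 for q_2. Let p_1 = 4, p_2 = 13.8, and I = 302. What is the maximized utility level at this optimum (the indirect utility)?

V = 4.2999

Let q_1' = q_1−15, q_2' = q_2−12. MRS = (1/4)·q_2'/q_1' = p_1/p_2.
After buying the subsistence bundle (15, 12), a share 0.2 of the remaining income goes to q_1: q_1* = 15 + 0.2·(I − 15p_1 − 12p_2)/p_1.
Discretionary income = 302 − 15·4 − 12·13.8 = 76.4; q_1* = 15 + 0.2·76.4/4 = 18.82; q_2* = 12 + 0.8·76.4/13.8 = 16.429.
Utility at the optimum: U(18.82, 16.429) = 4.2999.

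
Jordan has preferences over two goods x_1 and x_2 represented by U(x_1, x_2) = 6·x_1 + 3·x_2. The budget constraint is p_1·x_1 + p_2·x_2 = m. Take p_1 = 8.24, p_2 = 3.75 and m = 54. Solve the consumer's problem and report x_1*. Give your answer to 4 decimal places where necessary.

Perfect substitutes: compare marginal utility per dollar. 6/p_1 vs 3/p_2 → 0.7282 vs 0.8.
x_2 gives more utility per dollar, so spend all income on x_2: x_2* = m/p_2, x_1* = 0.
Numerically: x_1* = 0, x_2* = 14.4.

x_1* = 0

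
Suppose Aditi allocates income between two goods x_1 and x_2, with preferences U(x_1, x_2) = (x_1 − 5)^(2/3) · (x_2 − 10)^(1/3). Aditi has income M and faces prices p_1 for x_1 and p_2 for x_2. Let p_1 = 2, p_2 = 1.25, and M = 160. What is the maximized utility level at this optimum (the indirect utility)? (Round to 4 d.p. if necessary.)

V = 42.5479

Let x_1' = x_1−5, x_2' = x_2−10. MRS = 2·x_2'/x_1' = p_1/p_2.
Substituting into the budget: x_1* = 5 + 2/3·(M − 5·p_1 − 10·p_2)/p_1, and x_2* = 10 + 1/3·(…)/p_2.
Discretionary income = 160 − 5·2 − 10·1.25 = 137.5; x_1* = 5 + 2/3·137.5/2 = 50.8333; x_2* = 10 + 1/3·137.5/1.25 = 46.6667.
Utility at the optimum: U(50.8333, 46.6667) = 42.5479.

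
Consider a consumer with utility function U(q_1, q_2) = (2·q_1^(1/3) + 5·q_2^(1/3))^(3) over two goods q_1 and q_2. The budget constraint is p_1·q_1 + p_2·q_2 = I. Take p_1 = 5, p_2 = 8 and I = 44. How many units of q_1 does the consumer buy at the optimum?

q_1* = 2.1333

MU_q_1 ∝ 2·q_1^(-2/3), MU_q_2 ∝ 5·q_2^(-2/3), so MRS = (2/5)·(q_2/q_1)^(2/3) = p_1/p_2.
Hence q_2/q_1 = ((5/2)·p_1/p_2)^(1/(2/3)), i.e. raised to the 1.5 power.
Substitute q_2 = (q_2/q_1)·q_1 into the budget: q_1* = I/(p_1 + p_2·(q_2/q_1)).
Numerically q_2/q_1 = 1.953125, so q_1* = 44/(5 + 8·1.953125) = 2.1333.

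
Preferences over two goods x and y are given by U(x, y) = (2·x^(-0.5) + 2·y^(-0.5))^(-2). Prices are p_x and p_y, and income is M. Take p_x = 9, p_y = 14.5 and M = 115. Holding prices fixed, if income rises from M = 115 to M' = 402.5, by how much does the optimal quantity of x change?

Δx* = 14.7053

From the CES first-order condition, (y/x)^(1.5) = p_x/p_y.
Solve for the ratio: y/x = [p_x/p_y]^(2/3).
Substitute y = (y/x)·x into the budget: x* = M/(p_x + p_y·(y/x)).
Numerically y/x = 0.72764, so x* = 115/(9 + 14.5·0.72764) = 5.8821.
At M' = 402.5: x* = 20.5874. Change: 20.5874 − 5.8821 = 14.7053.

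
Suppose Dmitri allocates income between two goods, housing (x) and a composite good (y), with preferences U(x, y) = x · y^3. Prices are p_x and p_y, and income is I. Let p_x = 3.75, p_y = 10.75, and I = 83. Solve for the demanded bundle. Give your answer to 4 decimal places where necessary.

x* = 5.5333, y* = 5.7907

Tangency: MRS = (1/3)·y/x = p_x/p_y.
Rearranging, p_y·y = 3·p_x·x. Substituting into the budget gives p_x·x·(1 + 3) = I.
Demand: x*(p_x,p_y,I) = 0.25·I/p_x and y* = 0.75·I/p_y.
At p_x=3.75, p_y=10.75, I=83: x* = 0.25·83/3.75 = 5.5333, y* = 5.7907.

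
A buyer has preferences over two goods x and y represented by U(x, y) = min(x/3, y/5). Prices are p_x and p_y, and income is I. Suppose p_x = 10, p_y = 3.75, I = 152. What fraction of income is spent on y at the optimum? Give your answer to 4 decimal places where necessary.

Leontief preferences: the optimum is at the kink where x/3 = y/5, i.e. y = (5/3)·x.
Budget: p_x·x + p_y·(5/3)·x = I, so (3·p_x + 5·p_y)·x = 3·I.
Demand: x*(p_x,p_y,I) = 3·I/(3·p_x + 5·p_y), y* = 5·I/(3·p_x + 5·p_y).
Here 3·10 + 5·3.75 = 48.75, giving x* = 9.3538 and y* = 15.5897.
Expenditure on y: 3.75·15.5897 = 58.4615; share = 0.3846.

share on y = 0.3846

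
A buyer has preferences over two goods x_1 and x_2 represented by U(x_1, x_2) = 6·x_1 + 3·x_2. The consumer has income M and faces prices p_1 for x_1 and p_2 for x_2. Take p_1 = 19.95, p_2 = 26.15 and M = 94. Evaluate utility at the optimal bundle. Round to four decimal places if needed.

x_1 gives more utility per dollar, so spend all income on x_1: x_1* = M/p_1, x_2* = 0.
Numerically: x_1* = 4.7118, x_2* = 0.
Utility at the optimum: U(4.7118, 0) = 28.2707.

V = 28.2707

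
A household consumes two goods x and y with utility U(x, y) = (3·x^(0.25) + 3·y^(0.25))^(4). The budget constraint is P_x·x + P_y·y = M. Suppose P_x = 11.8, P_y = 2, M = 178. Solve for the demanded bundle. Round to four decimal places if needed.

MRS = MU_x/MU_y = (y/x)^(0.75). Set equal to P_x/P_y.
Solve for the ratio: y/x = [P_x/P_y]^(4/3).
With the ratio pinned down, the budget gives x* = M/(P_x + P_y·(y/x)) and y* = (y/x)·x*.
Numerically y/x = 10.661116, so x* = 178/(11.8 + 2·10.661116) = 5.374 and y* = 10.661116·5.374 = 57.2932.

x* = 5.374, y* = 57.2932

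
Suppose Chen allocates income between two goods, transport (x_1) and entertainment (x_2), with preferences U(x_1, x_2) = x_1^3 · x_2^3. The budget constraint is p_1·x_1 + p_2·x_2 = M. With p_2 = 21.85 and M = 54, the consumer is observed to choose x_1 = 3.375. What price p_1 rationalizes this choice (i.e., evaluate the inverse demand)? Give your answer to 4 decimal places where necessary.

The MRS is x_2/x_1. Set MRS = p_1/p_2.
So 3·p_2·x_2 = 3·p_1·x_1; combined with the budget, a share 0.5 of income goes to x_1.
Demand: x_1*(p_1,p_2,M) = 0.5·M/p_1 and x_2* = 0.5·M/p_2.
Set x_1* = 3.375 in the demand function and solve for p_1: p_1 = 8.

p_1 = 8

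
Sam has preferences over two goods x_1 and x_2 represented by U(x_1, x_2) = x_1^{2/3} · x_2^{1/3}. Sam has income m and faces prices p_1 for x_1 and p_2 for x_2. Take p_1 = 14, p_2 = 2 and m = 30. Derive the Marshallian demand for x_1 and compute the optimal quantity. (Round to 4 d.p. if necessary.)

x_1* = 1.4286

MU_x_1/MU_x_2 = (2/3·x_2)/(1/3·x_1); tangency sets this equal to p_1/p_2.
So 2/3·p_2·x_2 = 1/3·p_1·x_1; combined with the budget, a share 2/3 of income goes to x_1.
Demand: x_1*(p_1,p_2,m) = 2/3·m/p_1 and x_2* = 1/3·m/p_2.
At p_1=14, p_2=2, m=30: x_1* = 2/3·30/14 = 1.4286.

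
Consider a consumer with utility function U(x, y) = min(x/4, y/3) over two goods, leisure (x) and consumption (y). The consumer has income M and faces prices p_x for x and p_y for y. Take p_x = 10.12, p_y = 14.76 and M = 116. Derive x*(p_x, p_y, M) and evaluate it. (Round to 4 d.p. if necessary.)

With perfect complements, no substitution: consume in ratio x:y = 4:3.
Budget: p_x·x + p_y·(3/4)·x = M, so (4·p_x + 3·p_y)·x = 4·M.
Demand: x*(p_x,p_y,M) = 4·M/(4·p_x + 3·p_y), y* = 3·M/(4·p_x + 3·p_y).
Here 4·10.12 + 3·14.76 = 84.76, giving x* = 5.4743.

x* = 5.4743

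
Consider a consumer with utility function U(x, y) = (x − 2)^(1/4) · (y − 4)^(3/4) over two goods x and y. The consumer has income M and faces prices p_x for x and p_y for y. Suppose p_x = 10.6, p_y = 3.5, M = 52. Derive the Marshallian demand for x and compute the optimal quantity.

This is Cobb-Douglas in (x−2, y−4): tangency gives 0.25·p_y·(y−4) = 0.75·p_x·(x−2).
Substituting into the budget: x* = 2 + 0.25·(M − 2·p_x − 4·p_y)/p_x, and y* = 4 + 0.75·(…)/p_y.
Discretionary income = 52 − 2·10.6 − 4·3.5 = 16.8; x* = 2 + 0.25·16.8/10.6 = 2.3962.

x* = 2.3962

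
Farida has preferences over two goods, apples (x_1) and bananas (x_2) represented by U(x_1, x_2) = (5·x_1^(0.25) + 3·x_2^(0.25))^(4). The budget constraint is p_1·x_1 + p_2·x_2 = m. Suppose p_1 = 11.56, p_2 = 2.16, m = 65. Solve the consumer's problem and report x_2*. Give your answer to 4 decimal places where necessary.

MU_x_1 ∝ 5·x_1^(-0.75), MU_x_2 ∝ 3·x_2^(-0.75), so MRS = (5/3)·(x_2/x_1)^(0.75) = p_1/p_2.
Hence x_2/x_1 = ((3/5)·p_1/p_2)^(1/(0.75)), i.e. raised to the 4/3 power.
Substitute x_2 = (x_2/x_1)·x_1 into the budget: x_1* = m/(p_1 + p_2·(x_2/x_1)).
Numerically x_2/x_1 = 4.737404, so x_1* = 65/(11.56 + 2.16·4.737404) = 2.9826 and x_2* = 4.737404·2.9826 = 14.13.

x_2* = 14.13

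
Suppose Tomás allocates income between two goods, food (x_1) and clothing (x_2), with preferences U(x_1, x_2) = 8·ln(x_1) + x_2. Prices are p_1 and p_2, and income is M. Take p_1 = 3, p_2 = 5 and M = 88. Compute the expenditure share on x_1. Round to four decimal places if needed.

MU_x_1 = 8/x_1, MU_x_2 = 1. Tangency: 8/x_1 = p_1/p_2.
So x_1*(p_1,p_2) = 8·p_2/p_1, independent of income; and x_2* = (M − 8·p_2)/p_2.
At the given prices: x_1* = 8·5/3 = 13.3333, and x_2* = 9.6.
Expenditure on x_1: 3·13.3333 = 40; share = 0.4545.

share on x_1 = 0.4545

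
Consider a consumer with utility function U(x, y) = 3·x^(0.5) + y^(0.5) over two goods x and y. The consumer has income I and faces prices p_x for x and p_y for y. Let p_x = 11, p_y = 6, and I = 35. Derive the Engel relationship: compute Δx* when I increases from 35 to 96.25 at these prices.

Substitute y = (y/x)·x into the budget: x* = I/(p_x + p_y·(y/x)).
Numerically y/x = 0.373457, so x* = 35/(11 + 6·0.373457) = 2.6434.
At I' = 96.25: x* = 7.2692. Change: 7.2692 − 2.6434 = 4.6259.

Δx* = 4.6259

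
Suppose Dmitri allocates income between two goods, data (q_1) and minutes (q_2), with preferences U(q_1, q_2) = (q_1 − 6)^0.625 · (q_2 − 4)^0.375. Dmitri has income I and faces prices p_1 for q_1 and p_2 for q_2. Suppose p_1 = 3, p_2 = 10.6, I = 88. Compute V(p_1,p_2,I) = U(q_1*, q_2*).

V = 2.9574

This is Cobb-Douglas in (q_1−6, q_2−4): tangency gives 0.625·p_2·(q_2−4) = 0.375·p_1·(q_1−6).
After buying the subsistence bundle (6, 4), a share 0.625 of the remaining income goes to q_1: q_1* = 6 + 0.625·(I − 6p_1 − 4p_2)/p_1.
Discretionary income = 88 − 6·3 − 4·10.6 = 27.6; q_1* = 6 + 0.625·27.6/3 = 11.75; q_2* = 4 + 0.375·27.6/10.6 = 4.9764.
Utility at the optimum: U(11.75, 4.9764) = 2.9574.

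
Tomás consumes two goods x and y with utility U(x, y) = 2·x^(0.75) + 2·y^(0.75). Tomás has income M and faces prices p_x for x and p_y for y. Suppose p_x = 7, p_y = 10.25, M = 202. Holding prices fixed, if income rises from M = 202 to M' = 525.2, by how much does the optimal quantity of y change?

MRS = MU_x/MU_y = (y/x)^(0.25). Set equal to p_x/p_y.
Solve for the ratio: y/x = [p_x/p_y]^(4).
With the ratio pinned down, the budget gives x* = M/(p_x + p_y·(y/x)) and y* = (y/x)·x*.
Numerically y/x = 0.217519, so x* = 202/(7 + 10.25·0.217519) = 21.8862 and y* = 0.217519·21.8862 = 4.7607.
At M' = 525.2: y* = 12.3777. Change: 12.3777 − 4.7607 = 7.617.

Δy* = 7.617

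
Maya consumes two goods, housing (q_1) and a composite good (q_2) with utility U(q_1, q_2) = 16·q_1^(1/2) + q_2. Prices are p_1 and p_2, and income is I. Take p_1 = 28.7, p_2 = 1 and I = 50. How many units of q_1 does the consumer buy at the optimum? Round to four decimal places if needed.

q_1* = 0.0777

MU_q_1 = 8/√q_1, MU_q_2 = 1. Tangency: 8/√q_1 = p_1/p_2.
Thus q_1* = (8·p_2/p_1)² — independent of I — with the rest of income spent on q_2.
Plugging in: q_1* = (8·1/28.7)² = 0.0777.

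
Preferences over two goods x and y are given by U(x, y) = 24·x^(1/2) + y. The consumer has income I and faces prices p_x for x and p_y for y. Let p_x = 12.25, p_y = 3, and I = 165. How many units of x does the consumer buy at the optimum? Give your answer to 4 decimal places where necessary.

x* = 8.6364

MU_x = 12/√x, MU_y = 1. Tangency: 12/√x = p_x/p_y.
Solve: √x = 12·p_y/p_x, so x*(p_x,p_y) = (12·p_y/p_x)², and y* = (I − p_x·x*)/p_y.
Plugging in: x* = (12·3/12.25)² = 8.6364.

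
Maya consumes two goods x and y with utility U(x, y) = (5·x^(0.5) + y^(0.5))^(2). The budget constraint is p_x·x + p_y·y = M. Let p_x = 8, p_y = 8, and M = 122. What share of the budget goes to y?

MRS = MU_x/MU_y = 5·(y/x)^(0.5). Set equal to p_x/p_y.
Solve for the ratio: y/x = [(1/5)·p_x/p_y]^(2).
With the ratio pinned down, the budget gives x* = M/(p_x + p_y·(y/x)) and y* = (y/x)·x*.
Numerically y/x = 0.04, so x* = 122/(8 + 8·0.04) = 14.6635 and y* = 0.04·14.6635 = 0.5865.
Expenditure on y: 8·0.5865 = 4.6923; share = 0.0385.

share on y = 0.0385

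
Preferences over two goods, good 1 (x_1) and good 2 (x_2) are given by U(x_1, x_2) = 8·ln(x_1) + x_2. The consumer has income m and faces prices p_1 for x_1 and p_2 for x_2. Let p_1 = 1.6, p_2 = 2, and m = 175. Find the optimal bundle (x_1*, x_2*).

x_1* = 10, x_2* = 79.5

MU_x_1 = 8/x_1, MU_x_2 = 1. Tangency: 8/x_1 = p_1/p_2.
So x_1*(p_1,p_2) = 8·p_2/p_1, independent of income; and x_2* = (m − 8·p_2)/p_2.
At the given prices: x_1* = 8·2/1.6 = 10, and x_2* = 79.5.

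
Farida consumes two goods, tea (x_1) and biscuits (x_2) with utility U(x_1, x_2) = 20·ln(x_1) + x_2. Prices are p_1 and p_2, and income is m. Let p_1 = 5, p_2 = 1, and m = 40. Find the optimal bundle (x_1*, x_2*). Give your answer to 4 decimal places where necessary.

x_1* = 4, x_2* = 20

Set MRS = p_1/p_2: (20/x_1)/1 = p_1/p_2.
So x_1*(p_1,p_2) = 20·p_2/p_1, independent of income; and x_2* = (m − 20·p_2)/p_2.
At the given prices: x_1* = 20·1/5 = 4, and x_2* = 20.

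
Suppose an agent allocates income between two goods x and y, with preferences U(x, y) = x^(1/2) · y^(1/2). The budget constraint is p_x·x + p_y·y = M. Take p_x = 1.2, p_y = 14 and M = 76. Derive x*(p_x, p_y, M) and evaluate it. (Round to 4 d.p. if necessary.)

MU_x/MU_y = (0.5·y)/(0.5·x); tangency sets this equal to p_x/p_y.
So 0.5·p_y·y = 0.5·p_x·x; combined with the budget, a share 0.5 of income goes to x.
Demand: x*(p_x,p_y,M) = 0.5·M/p_x and y* = 0.5·M/p_y.
At p_x=1.2, p_y=14, M=76: x* = 0.5·76/1.2 = 31.6667.

x* = 31.6667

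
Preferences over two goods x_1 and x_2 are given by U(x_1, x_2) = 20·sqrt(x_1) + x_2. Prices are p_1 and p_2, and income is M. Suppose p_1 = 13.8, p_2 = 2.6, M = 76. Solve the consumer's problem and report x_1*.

x_1* = 3.5497

Set MRS = p_1/p_2: 10·x_1^(−1/2) = p_1/p_2.
Thus x_1* = (10·p_2/p_1)² — independent of M — with the rest of income spent on x_2.
Plugging in: x_1* = (10·2.6/13.8)² = 3.5497.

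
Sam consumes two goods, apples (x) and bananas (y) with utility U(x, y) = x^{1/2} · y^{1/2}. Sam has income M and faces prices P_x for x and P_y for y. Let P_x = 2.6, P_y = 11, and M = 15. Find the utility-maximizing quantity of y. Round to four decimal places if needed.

y* = 0.6818

MU_x/MU_y = (0.5·y)/(0.5·x); tangency sets this equal to P_x/P_y.
Rearranging, P_y·y = P_x·x. Substituting into the budget gives P_x·x·(1 + 1) = M.
Demand: x*(P_x,P_y,M) = 0.5·M/P_x and y* = 0.5·M/P_y.
At P_x=2.6, P_y=11, M=15: y* = 0.5·15/11 = 0.6818.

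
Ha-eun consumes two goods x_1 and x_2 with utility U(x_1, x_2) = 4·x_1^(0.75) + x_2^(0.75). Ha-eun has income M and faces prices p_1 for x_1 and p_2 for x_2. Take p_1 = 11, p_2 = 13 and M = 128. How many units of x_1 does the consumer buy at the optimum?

x_1* = 11.6089

MU_x_1 ∝ 4·x_1^(-0.25), MU_x_2 ∝ x_2^(-0.25), so MRS = 4·(x_2/x_1)^(0.25) = p_1/p_2.
Hence x_2/x_1 = ((1/4)·p_1/p_2)^(1/(0.25)), i.e. raised to the 4 power.
Substitute x_2 = (x_2/x_1)·x_1 into the budget: x_1* = M/(p_1 + p_2·(x_2/x_1)).
Numerically x_2/x_1 = 0.002002, so x_1* = 128/(11 + 13·0.002002) = 11.6089.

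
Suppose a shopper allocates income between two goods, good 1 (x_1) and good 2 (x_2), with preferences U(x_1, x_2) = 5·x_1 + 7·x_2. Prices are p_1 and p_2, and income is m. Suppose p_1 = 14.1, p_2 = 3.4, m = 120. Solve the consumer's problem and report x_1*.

Perfect substitutes: compare marginal utility per dollar. 5/p_1 vs 7/p_2 → 0.3546 vs 2.0588.
x_2 gives more utility per dollar, so spend all income on x_2: x_2* = m/p_2, x_1* = 0.
Numerically: x_1* = 0, x_2* = 35.2941.

x_1* = 0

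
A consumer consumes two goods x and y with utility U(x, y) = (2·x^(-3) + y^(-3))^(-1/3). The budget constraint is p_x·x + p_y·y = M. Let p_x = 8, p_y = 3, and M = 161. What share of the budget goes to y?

MRS = MU_x/MU_y = 2·(y/x)^(4). Set equal to p_x/p_y.
Solve for the ratio: y/x = [(1/2)·p_x/p_y]^(0.25).
Substitute y = (y/x)·x into the budget: x* = M/(p_x + p_y·(y/x)).
Numerically y/x = 1.07457, so x* = 161/(8 + 3·1.07457) = 14.3446 and y* = 1.07457·14.3446 = 15.4143.
Expenditure on y: 3·15.4143 = 46.2429; share = 0.2872.

share on y = 0.2872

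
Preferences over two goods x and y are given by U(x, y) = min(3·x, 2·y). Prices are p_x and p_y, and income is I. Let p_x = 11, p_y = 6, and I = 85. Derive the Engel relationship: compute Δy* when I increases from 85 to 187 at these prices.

Demand: x*(p_x,p_y,I) = 2·I/(2·p_x + 3·p_y), y* = 3·I/(2·p_x + 3·p_y).
Here 2·11 + 3·6 = 40, giving y* = 6.375.
At I' = 187: y* = 14.025. Change: 14.025 − 6.375 = 7.65.

Δy* = 7.65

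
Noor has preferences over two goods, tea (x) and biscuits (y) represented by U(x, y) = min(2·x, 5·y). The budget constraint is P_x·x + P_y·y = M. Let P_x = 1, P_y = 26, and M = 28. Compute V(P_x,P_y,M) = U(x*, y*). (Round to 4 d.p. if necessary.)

Here 5·1 + 2·26 = 57, giving x* = 2.4561 and y* = 0.9825.
Utility at the optimum: U(2.4561, 0.9825) = 4.9123.

V = 4.9123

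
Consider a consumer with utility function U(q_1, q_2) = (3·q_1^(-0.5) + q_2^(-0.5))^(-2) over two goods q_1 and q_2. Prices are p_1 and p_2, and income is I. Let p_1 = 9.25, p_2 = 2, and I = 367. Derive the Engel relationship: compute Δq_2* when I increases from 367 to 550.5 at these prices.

Δq_2* = 20.5457

With the ratio pinned down, the budget gives q_1* = I/(p_1 + p_2·(q_2/q_1)) and q_2* = (q_2/q_1)·q_1*.
Numerically q_2/q_1 = 1.334526, so q_1* = 367/(9.25 + 2·1.334526) = 30.791 and q_2* = 1.334526·30.791 = 41.0914.
At I' = 550.5: q_2* = 61.6372. Change: 61.6372 − 41.0914 = 20.5457.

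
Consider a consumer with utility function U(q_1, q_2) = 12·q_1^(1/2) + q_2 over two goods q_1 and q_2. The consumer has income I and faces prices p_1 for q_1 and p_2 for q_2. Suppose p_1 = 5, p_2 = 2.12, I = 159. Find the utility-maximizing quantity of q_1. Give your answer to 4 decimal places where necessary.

q_1* = 6.4719

Set MRS = p_1/p_2: 6·q_1^(−1/2) = p_1/p_2.
Solve: √q_1 = 6·p_2/p_1, so q_1*(p_1,p_2) = (6·p_2/p_1)², and q_2* = (I − p_1·q_1*)/p_2.
Plugging in: q_1* = (6·2.12/5)² = 6.4719.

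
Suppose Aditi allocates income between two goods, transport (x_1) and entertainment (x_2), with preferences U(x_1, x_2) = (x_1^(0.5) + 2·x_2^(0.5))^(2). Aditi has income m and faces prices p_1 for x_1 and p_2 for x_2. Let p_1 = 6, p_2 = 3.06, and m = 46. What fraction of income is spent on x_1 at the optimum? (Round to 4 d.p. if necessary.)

MU_x_1 ∝ x_1^(-0.5), MU_x_2 ∝ 2·x_2^(-0.5), so MRS = (1/2)·(x_2/x_1)^(0.5) = p_1/p_2.
Solve for the ratio: x_2/x_1 = [2·p_1/p_2]^(2).
Substitute x_2 = (x_2/x_1)·x_1 into the budget: x_1* = m/(p_1 + p_2·(x_2/x_1)).
Numerically x_2/x_1 = 15.3787, so x_1* = 46/(6 + 3.06·15.3787) = 0.867 and x_2* = 15.3787·0.867 = 13.3328.
Expenditure on x_1: 6·0.867 = 5.2018; share = 0.1131.

share on x_1 = 0.1131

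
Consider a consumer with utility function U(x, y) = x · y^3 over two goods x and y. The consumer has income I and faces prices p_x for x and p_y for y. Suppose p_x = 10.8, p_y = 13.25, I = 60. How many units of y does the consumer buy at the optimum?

y* = 3.3962

At p_x=10.8, p_y=13.25, I=60: y* = 0.75·60/13.25 = 3.3962.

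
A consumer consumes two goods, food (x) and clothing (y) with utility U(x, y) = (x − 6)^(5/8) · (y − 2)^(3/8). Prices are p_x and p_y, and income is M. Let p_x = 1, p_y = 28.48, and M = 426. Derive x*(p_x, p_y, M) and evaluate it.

MRS = (5/3)·(y−2)/(x−6). Tangency with p_x/p_y gives y−2 = (3/5)·(p_x/p_y)·(x−6).
Substituting into the budget: x* = 6 + 0.625·(M − 6·p_x − 2·p_y)/p_x, and y* = 2 + 0.375·(…)/p_y.
Discretionary income = 426 − 6·1 − 2·28.48 = 363.04; x* = 6 + 0.625·363.04/1 = 232.9.

x* = 232.9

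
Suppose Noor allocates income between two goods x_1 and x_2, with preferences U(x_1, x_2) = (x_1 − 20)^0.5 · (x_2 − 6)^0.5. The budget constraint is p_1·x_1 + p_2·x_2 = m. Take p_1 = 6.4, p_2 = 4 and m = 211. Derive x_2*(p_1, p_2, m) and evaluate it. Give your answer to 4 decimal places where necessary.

MRS = (x_2−6)/(x_1−20). Tangency with p_1/p_2 gives x_2−6 = (p_1/p_2)·(x_1−20).
After buying the subsistence bundle (20, 6), a share 0.5 of the remaining income goes to x_1: x_1* = 20 + 0.5·(m − 20p_1 − 6p_2)/p_1.
Discretionary income = 211 − 20·6.4 − 6·4 = 59; x_2* = 6 + 0.5·59/4 = 13.375.

x_2* = 13.375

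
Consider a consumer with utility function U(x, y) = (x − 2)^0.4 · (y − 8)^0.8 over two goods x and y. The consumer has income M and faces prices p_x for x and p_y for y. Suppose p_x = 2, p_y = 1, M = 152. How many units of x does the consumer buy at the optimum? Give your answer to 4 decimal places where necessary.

x* = 25.3333

Let x' = x−2, y' = y−8. MRS = (1/2)·y'/x' = p_x/p_y.
After buying the subsistence bundle (2, 8), a share 1/3 of the remaining income goes to x: x* = 2 + 1/3·(M − 2p_x − 8p_y)/p_x.
Discretionary income = 152 − 2·2 − 8·1 = 140; x* = 2 + 1/3·140/2 = 25.3333.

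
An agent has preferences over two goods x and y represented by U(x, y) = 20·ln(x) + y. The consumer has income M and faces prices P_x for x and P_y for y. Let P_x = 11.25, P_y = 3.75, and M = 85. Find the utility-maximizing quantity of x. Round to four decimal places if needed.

x* = 6.6667

Set MRS = P_x/P_y: (20/x)/1 = P_x/P_y.
So x*(P_x,P_y) = 20·P_y/P_x, independent of income; and y* = (M − 20·P_y)/P_y.
At the given prices: x* = 20·3.75/11.25 = 6.6667.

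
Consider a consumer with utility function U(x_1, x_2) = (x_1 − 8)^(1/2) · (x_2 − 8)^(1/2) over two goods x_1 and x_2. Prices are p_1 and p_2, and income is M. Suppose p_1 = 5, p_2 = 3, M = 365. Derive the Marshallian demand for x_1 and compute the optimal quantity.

Let x_1' = x_1−8, x_2' = x_2−8. MRS = x_2'/x_1' = p_1/p_2.
After buying the subsistence bundle (8, 8), a share 0.5 of the remaining income goes to x_1: x_1* = 8 + 0.5·(M − 8p_1 − 8p_2)/p_1.
Discretionary income = 365 − 8·5 − 8·3 = 301; x_1* = 8 + 0.5·301/5 = 38.1.

x_1* = 38.1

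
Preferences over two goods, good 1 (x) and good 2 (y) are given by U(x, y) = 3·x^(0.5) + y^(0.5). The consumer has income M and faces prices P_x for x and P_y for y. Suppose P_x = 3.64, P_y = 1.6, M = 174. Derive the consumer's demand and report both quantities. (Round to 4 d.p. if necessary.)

x* = 38.157, y* = 21.9429

MRS = MU_x/MU_y = 3·(y/x)^(0.5). Set equal to P_x/P_y.
Hence y/x = ((1/3)·P_x/P_y)^(1/(0.5)), i.e. raised to the 2 power.
Substitute y = (y/x)·x into the budget: x* = M/(P_x + P_y·(y/x)).
Numerically y/x = 0.575069, so x* = 174/(3.64 + 1.6·0.575069) = 38.157 and y* = 0.575069·38.157 = 21.9429.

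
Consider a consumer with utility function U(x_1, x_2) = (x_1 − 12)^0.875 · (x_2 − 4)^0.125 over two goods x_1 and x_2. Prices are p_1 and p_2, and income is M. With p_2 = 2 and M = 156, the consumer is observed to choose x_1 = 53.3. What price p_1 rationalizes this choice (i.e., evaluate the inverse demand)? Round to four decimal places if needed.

p_1 = 2.5

Let x_1' = x_1−12, x_2' = x_2−4. MRS = 7·x_2'/x_1' = p_1/p_2.
After buying the subsistence bundle (12, 4), a share 0.875 of the remaining income goes to x_1: x_1* = 12 + 0.875·(M − 12p_1 − 4p_2)/p_1.
Set x_1* = 53.3 in the demand function and solve for p_1: p_1 = 2.5.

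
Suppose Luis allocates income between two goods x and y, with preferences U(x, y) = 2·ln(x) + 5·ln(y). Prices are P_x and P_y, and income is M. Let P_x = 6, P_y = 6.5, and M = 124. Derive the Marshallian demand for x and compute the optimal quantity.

x* = 5.9048

Tangency: MRS = (2/5)·y/x = P_x/P_y.
Rearranging, P_y·y = (5/2)·P_x·x. Substituting into the budget gives P_x·x·(1 + (5/2)) = M.
Demand: x*(P_x,P_y,M) = 2/7·M/P_x and y* = 5/7·M/P_y.
At P_x=6, P_y=6.5, M=124: x* = 2/7·124/6 = 5.9048.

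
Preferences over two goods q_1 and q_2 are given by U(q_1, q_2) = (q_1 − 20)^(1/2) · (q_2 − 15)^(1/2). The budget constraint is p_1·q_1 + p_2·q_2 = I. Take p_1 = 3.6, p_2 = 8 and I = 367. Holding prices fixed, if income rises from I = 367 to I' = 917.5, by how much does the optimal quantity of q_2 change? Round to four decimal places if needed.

MRS = (q_2−15)/(q_1−20). Tangency with p_1/p_2 gives q_2−15 = (p_1/p_2)·(q_1−20).
After buying the subsistence bundle (20, 15), a share 0.5 of the remaining income goes to q_1: q_1* = 20 + 0.5·(I − 20p_1 − 15p_2)/p_1.
Discretionary income = 367 − 20·3.6 − 15·8 = 175; q_2* = 15 + 0.5·175/8 = 25.9375.
At I' = 917.5: q_2* = 60.3438. Change: 60.3438 − 25.9375 = 34.4062.

Δq_2* = 34.4062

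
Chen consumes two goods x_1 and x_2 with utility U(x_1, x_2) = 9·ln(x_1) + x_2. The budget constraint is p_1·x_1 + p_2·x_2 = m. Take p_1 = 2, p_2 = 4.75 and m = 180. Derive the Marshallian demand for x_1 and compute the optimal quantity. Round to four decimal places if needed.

x_1* = 21.375

So x_1*(p_1,p_2) = 9·p_2/p_1, independent of income; and x_2* = (m − 9·p_2)/p_2.
At the given prices: x_1* = 9·4.75/2 = 21.375.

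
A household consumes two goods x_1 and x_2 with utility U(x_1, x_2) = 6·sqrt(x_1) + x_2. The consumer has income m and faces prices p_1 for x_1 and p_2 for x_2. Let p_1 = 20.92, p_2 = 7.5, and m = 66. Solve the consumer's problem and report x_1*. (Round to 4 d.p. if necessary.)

MU_x_1 = 3/√x_1, MU_x_2 = 1. Tangency: 3/√x_1 = p_1/p_2.
Solve: √x_1 = 3·p_2/p_1, so x_1*(p_1,p_2) = (3·p_2/p_1)², and x_2* = (m − p_1·x_1*)/p_2.
Plugging in: x_1* = (3·7.5/20.92)² = 1.1568.

x_1* = 1.1568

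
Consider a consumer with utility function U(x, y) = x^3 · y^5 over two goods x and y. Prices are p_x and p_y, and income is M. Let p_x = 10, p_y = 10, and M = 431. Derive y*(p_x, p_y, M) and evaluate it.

y* = 26.9375

The MRS is (3/5)·y/x. Set MRS = p_x/p_y.
So 3·p_y·y = 5·p_x·x; combined with the budget, a share 0.375 of income goes to x.
Demand: x*(p_x,p_y,M) = 0.375·M/p_x and y* = 0.625·M/p_y.
At p_x=10, p_y=10, M=431: y* = 0.625·431/10 = 26.9375.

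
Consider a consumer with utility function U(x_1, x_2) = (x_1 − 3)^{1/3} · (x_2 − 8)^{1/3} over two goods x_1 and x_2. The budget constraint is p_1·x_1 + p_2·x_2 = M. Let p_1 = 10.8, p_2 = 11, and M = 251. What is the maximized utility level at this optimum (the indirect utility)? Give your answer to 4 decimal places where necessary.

This is Cobb-Douglas in (x_1−3, x_2−8): tangency gives 1/3·p_2·(x_2−8) = 1/3·p_1·(x_1−3).
After buying the subsistence bundle (3, 8), a share 0.5 of the remaining income goes to x_1: x_1* = 3 + 0.5·(M − 3p_1 − 8p_2)/p_1.
Discretionary income = 251 − 3·10.8 − 8·11 = 130.6; x_1* = 3 + 0.5·130.6/10.8 = 9.0463; x_2* = 8 + 0.5·130.6/11 = 13.9364.
Utility at the optimum: U(9.0463, 13.9364) = 3.2987.

V = 3.2987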